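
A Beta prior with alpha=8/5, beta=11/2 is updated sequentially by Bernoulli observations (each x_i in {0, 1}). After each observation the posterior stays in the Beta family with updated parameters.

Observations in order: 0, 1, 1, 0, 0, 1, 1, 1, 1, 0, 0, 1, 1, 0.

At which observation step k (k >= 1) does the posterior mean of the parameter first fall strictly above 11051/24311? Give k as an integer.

obs 1: x=0 → posterior Beta(8/5, 13/2)
obs 2: x=1 → posterior Beta(13/5, 13/2)
obs 3: x=1 → posterior Beta(18/5, 13/2)
obs 4: x=0 → posterior Beta(18/5, 15/2)
obs 5: x=0 → posterior Beta(18/5, 17/2)
obs 6: x=1 → posterior Beta(23/5, 17/2)
obs 7: x=1 → posterior Beta(28/5, 17/2)
obs 8: x=1 → posterior Beta(33/5, 17/2)
obs 9: x=1 → posterior Beta(38/5, 17/2)
obs 10: x=0 → posterior Beta(38/5, 19/2)
obs 11: x=0 → posterior Beta(38/5, 21/2)
obs 12: x=1 → posterior Beta(43/5, 21/2)
obs 13: x=1 → posterior Beta(48/5, 21/2)
obs 14: x=0 → posterior Beta(48/5, 23/2)

k = 9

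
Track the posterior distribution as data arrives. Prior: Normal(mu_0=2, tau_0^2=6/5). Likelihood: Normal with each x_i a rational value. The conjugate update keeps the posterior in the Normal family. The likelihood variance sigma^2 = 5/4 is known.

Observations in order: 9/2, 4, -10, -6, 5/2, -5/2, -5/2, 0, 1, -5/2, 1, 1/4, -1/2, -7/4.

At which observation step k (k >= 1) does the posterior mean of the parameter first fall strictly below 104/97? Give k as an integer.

k = 3

obs 1: x=9/2 → posterior Normal(158/49, 30/49)
obs 2: x=4 → posterior Normal(254/73, 30/73)
obs 3: x=-10 → posterior Normal(14/97, 30/97)
obs 4: x=-6 → posterior Normal(-130/121, 30/121)
obs 5: x=5/2 → posterior Normal(-14/29, 6/29)
obs 6: x=-5/2 → posterior Normal(-10/13, 30/169)
obs 7: x=-5/2 → posterior Normal(-190/193, 30/193)
obs 8: x=0 → posterior Normal(-190/217, 30/217)
obs 9: x=1 → posterior Normal(-166/241, 30/241)
obs 10: x=-5/2 → posterior Normal(-226/265, 6/53)
obs 11: x=1 → posterior Normal(-202/289, 30/289)
obs 12: x=1/4 → posterior Normal(-196/313, 30/313)
obs 13: x=-1/2 → posterior Normal(-208/337, 30/337)
obs 14: x=-7/4 → posterior Normal(-250/361, 30/361)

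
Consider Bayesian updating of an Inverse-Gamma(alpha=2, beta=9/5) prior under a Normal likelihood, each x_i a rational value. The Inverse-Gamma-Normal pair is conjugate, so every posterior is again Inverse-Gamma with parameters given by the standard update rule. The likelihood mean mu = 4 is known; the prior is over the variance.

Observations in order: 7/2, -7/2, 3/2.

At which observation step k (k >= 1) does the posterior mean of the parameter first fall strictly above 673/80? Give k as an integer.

k = 2

obs 1: x=7/2 → posterior Inverse-Gamma(5/2, 77/40)
obs 2: x=-7/2 → posterior Inverse-Gamma(3, 601/20)
obs 3: x=3/2 → posterior Inverse-Gamma(7/2, 1327/40)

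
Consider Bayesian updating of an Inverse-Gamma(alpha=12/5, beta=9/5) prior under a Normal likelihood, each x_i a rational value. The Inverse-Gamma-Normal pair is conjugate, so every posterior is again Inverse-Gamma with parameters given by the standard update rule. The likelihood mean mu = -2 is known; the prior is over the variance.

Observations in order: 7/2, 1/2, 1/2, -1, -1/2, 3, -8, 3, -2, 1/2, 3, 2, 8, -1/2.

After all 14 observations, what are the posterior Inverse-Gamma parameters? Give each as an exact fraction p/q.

obs 1: x=7/2 → posterior Inverse-Gamma(29/10, 677/40)
obs 2: x=1/2 → posterior Inverse-Gamma(17/5, 401/20)
obs 3: x=1/2 → posterior Inverse-Gamma(39/10, 927/40)
obs 4: x=-1 → posterior Inverse-Gamma(22/5, 947/40)
obs 5: x=-1/2 → posterior Inverse-Gamma(49/10, 124/5)
obs 6: x=3 → posterior Inverse-Gamma(27/5, 373/10)
obs 7: x=-8 → posterior Inverse-Gamma(59/10, 553/10)
obs 8: x=3 → posterior Inverse-Gamma(32/5, 339/5)
obs 9: x=-2 → posterior Inverse-Gamma(69/10, 339/5)
obs 10: x=1/2 → posterior Inverse-Gamma(37/5, 2837/40)
obs 11: x=3 → posterior Inverse-Gamma(79/10, 3337/40)
obs 12: x=2 → posterior Inverse-Gamma(42/5, 3657/40)
obs 13: x=8 → posterior Inverse-Gamma(89/10, 5657/40)
obs 14: x=-1/2 → posterior Inverse-Gamma(47/5, 2851/20)

alpha=47/5, beta=2851/20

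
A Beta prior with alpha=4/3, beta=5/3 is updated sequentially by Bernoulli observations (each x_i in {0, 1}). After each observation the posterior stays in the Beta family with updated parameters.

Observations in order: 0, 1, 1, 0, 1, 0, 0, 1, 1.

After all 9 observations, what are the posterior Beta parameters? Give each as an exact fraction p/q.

alpha=19/3, beta=17/3

obs 1: x=0 → posterior Beta(4/3, 8/3)
obs 2: x=1 → posterior Beta(7/3, 8/3)
obs 3: x=1 → posterior Beta(10/3, 8/3)
obs 4: x=0 → posterior Beta(10/3, 11/3)
obs 5: x=1 → posterior Beta(13/3, 11/3)
obs 6: x=0 → posterior Beta(13/3, 14/3)
obs 7: x=0 → posterior Beta(13/3, 17/3)
obs 8: x=1 → posterior Beta(16/3, 17/3)
obs 9: x=1 → posterior Beta(19/3, 17/3)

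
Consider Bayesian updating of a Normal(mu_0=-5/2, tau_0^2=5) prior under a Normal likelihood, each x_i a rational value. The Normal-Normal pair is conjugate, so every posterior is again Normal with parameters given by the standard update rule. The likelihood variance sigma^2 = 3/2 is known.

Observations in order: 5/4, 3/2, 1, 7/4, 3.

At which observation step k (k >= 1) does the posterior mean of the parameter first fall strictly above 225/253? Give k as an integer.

obs 1: x=5/4 → posterior Normal(5/13, 15/13)
obs 2: x=3/2 → posterior Normal(20/23, 15/23)
obs 3: x=1 → posterior Normal(10/11, 5/11)
obs 4: x=7/4 → posterior Normal(95/86, 15/43)
obs 5: x=3 → posterior Normal(155/106, 15/53)

k = 3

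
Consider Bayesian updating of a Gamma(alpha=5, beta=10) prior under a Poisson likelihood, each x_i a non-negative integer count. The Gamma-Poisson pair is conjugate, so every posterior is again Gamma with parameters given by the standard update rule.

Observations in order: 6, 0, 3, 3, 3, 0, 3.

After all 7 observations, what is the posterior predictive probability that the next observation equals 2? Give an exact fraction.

459254084719769047458858511399/2007388267578592053659606974464

obs 1: x=6 → posterior Gamma(11, 11)
obs 2: x=0 → posterior Gamma(11, 12)
obs 3: x=3 → posterior Gamma(14, 13)
obs 4: x=3 → posterior Gamma(17, 14)
obs 5: x=3 → posterior Gamma(20, 15)
obs 6: x=0 → posterior Gamma(20, 16)
obs 7: x=3 → posterior Gamma(23, 17)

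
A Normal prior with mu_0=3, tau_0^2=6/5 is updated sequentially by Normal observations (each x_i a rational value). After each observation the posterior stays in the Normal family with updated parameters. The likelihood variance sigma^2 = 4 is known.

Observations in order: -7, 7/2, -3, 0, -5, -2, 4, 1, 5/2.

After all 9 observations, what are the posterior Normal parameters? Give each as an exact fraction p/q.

obs 1: x=-7 → posterior Normal(9/13, 12/13)
obs 2: x=7/2 → posterior Normal(39/32, 3/4)
obs 3: x=-3 → posterior Normal(21/38, 12/19)
obs 4: x=0 → posterior Normal(21/44, 6/11)
obs 5: x=-5 → posterior Normal(-9/50, 12/25)
obs 6: x=-2 → posterior Normal(-3/8, 3/7)
obs 7: x=4 → posterior Normal(3/62, 12/31)
obs 8: x=1 → posterior Normal(9/68, 6/17)
obs 9: x=5/2 → posterior Normal(12/37, 12/37)

mu_0=12/37, tau_0^2=12/37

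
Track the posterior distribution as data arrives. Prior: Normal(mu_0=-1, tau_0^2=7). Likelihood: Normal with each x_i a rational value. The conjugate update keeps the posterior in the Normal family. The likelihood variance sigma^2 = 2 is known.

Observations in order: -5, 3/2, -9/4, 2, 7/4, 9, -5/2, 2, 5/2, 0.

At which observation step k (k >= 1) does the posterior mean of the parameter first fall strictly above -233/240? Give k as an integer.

obs 1: x=-5 → posterior Normal(-37/9, 14/9)
obs 2: x=3/2 → posterior Normal(-53/32, 7/8)
obs 3: x=-9/4 → posterior Normal(-169/92, 14/23)
obs 4: x=2 → posterior Normal(-113/120, 7/15)
obs 5: x=7/4 → posterior Normal(-16/37, 14/37)
obs 6: x=9 → posterior Normal(47/44, 7/22)
obs 7: x=-5/2 → posterior Normal(59/102, 14/51)
obs 8: x=2 → posterior Normal(3/4, 7/29)
obs 9: x=5/2 → posterior Normal(61/65, 14/65)
obs 10: x=0 → posterior Normal(61/72, 7/36)

k = 4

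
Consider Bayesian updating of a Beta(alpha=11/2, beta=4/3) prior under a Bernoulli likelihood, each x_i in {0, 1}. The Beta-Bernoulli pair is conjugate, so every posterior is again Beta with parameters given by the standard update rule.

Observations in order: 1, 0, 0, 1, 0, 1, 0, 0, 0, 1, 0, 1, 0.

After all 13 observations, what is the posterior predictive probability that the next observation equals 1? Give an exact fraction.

9/17

obs 1: x=1 → posterior Beta(13/2, 4/3)
obs 2: x=0 → posterior Beta(13/2, 7/3)
obs 3: x=0 → posterior Beta(13/2, 10/3)
obs 4: x=1 → posterior Beta(15/2, 10/3)
obs 5: x=0 → posterior Beta(15/2, 13/3)
obs 6: x=1 → posterior Beta(17/2, 13/3)
obs 7: x=0 → posterior Beta(17/2, 16/3)
obs 8: x=0 → posterior Beta(17/2, 19/3)
obs 9: x=0 → posterior Beta(17/2, 22/3)
obs 10: x=1 → posterior Beta(19/2, 22/3)
obs 11: x=0 → posterior Beta(19/2, 25/3)
obs 12: x=1 → posterior Beta(21/2, 25/3)
obs 13: x=0 → posterior Beta(21/2, 28/3)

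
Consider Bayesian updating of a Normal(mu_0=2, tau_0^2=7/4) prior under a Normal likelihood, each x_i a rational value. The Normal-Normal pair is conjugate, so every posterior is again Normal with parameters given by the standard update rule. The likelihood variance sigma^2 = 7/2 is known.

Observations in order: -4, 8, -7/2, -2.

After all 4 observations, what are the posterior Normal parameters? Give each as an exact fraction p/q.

mu_0=5/12, tau_0^2=7/12

obs 1: x=-4 → posterior Normal(0, 7/6)
obs 2: x=8 → posterior Normal(2, 7/8)
obs 3: x=-7/2 → posterior Normal(9/10, 7/10)
obs 4: x=-2 → posterior Normal(5/12, 7/12)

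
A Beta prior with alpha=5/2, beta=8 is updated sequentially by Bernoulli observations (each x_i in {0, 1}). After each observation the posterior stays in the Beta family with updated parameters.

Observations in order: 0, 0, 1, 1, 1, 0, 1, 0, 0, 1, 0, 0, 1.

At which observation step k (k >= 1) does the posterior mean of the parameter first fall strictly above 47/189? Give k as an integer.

obs 1: x=0 → posterior Beta(5/2, 9)
obs 2: x=0 → posterior Beta(5/2, 10)
obs 3: x=1 → posterior Beta(7/2, 10)
obs 4: x=1 → posterior Beta(9/2, 10)
obs 5: x=1 → posterior Beta(11/2, 10)
obs 6: x=0 → posterior Beta(11/2, 11)
obs 7: x=1 → posterior Beta(13/2, 11)
obs 8: x=0 → posterior Beta(13/2, 12)
obs 9: x=0 → posterior Beta(13/2, 13)
obs 10: x=1 → posterior Beta(15/2, 13)
obs 11: x=0 → posterior Beta(15/2, 14)
obs 12: x=0 → posterior Beta(15/2, 15)
obs 13: x=1 → posterior Beta(17/2, 15)

k = 3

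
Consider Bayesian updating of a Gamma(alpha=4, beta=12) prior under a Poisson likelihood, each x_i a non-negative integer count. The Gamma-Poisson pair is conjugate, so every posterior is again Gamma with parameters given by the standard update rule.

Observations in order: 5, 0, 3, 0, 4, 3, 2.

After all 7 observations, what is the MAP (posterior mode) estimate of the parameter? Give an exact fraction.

20/19

obs 1: x=5 → posterior Gamma(9, 13)
obs 2: x=0 → posterior Gamma(9, 14)
obs 3: x=3 → posterior Gamma(12, 15)
obs 4: x=0 → posterior Gamma(12, 16)
obs 5: x=4 → posterior Gamma(16, 17)
obs 6: x=3 → posterior Gamma(19, 18)
obs 7: x=2 → posterior Gamma(21, 19)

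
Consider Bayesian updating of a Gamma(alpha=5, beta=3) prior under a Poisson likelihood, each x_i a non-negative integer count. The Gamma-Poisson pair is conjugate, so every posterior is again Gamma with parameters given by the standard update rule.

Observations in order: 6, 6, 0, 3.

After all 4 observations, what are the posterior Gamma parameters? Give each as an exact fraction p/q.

alpha=20, beta=7

obs 1: x=6 → posterior Gamma(11, 4)
obs 2: x=6 → posterior Gamma(17, 5)
obs 3: x=0 → posterior Gamma(17, 6)
obs 4: x=3 → posterior Gamma(20, 7)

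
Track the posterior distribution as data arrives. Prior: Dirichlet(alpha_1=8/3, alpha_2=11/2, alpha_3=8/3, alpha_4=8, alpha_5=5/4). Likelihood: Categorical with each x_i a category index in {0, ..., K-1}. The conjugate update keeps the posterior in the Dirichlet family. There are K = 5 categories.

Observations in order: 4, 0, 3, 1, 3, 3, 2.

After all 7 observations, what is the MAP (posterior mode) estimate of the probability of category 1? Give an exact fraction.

66/265

obs 1: x=4 → posterior Dirichlet(8/3, 11/2, 8/3, 8, 9/4)
obs 2: x=0 → posterior Dirichlet(11/3, 11/2, 8/3, 8, 9/4)
obs 3: x=3 → posterior Dirichlet(11/3, 11/2, 8/3, 9, 9/4)
obs 4: x=1 → posterior Dirichlet(11/3, 13/2, 8/3, 9, 9/4)
obs 5: x=3 → posterior Dirichlet(11/3, 13/2, 8/3, 10, 9/4)
obs 6: x=3 → posterior Dirichlet(11/3, 13/2, 8/3, 11, 9/4)
obs 7: x=2 → posterior Dirichlet(11/3, 13/2, 11/3, 11, 9/4)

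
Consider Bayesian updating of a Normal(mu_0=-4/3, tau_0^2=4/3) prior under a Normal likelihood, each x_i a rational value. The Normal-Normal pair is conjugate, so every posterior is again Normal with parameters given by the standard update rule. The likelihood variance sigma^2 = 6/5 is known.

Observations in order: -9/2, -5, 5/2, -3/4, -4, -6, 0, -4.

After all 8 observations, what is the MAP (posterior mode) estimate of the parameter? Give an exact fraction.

-459/178

obs 1: x=-9/2 → posterior Normal(-3, 12/19)
obs 2: x=-5 → posterior Normal(-107/29, 12/29)
obs 3: x=5/2 → posterior Normal(-82/39, 4/13)
obs 4: x=-3/4 → posterior Normal(-179/98, 12/49)
obs 5: x=-4 → posterior Normal(-259/118, 12/59)
obs 6: x=-6 → posterior Normal(-379/138, 4/23)
obs 7: x=0 → posterior Normal(-379/158, 12/79)
obs 8: x=-4 → posterior Normal(-459/178, 12/89)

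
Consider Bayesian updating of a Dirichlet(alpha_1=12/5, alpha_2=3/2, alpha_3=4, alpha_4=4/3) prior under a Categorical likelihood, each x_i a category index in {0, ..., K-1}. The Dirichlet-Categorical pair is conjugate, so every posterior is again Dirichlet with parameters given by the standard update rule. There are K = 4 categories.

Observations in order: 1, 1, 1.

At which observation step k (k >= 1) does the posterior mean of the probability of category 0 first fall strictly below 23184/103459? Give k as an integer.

k = 2

obs 1: x=1 → posterior Dirichlet(12/5, 5/2, 4, 4/3)
obs 2: x=1 → posterior Dirichlet(12/5, 7/2, 4, 4/3)
obs 3: x=1 → posterior Dirichlet(12/5, 9/2, 4, 4/3)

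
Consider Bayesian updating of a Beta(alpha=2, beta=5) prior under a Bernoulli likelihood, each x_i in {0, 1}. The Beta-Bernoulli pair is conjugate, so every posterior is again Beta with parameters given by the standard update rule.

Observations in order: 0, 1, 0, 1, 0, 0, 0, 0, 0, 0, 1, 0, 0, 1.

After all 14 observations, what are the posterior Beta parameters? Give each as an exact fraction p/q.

obs 1: x=0 → posterior Beta(2, 6)
obs 2: x=1 → posterior Beta(3, 6)
obs 3: x=0 → posterior Beta(3, 7)
obs 4: x=1 → posterior Beta(4, 7)
obs 5: x=0 → posterior Beta(4, 8)
obs 6: x=0 → posterior Beta(4, 9)
obs 7: x=0 → posterior Beta(4, 10)
obs 8: x=0 → posterior Beta(4, 11)
obs 9: x=0 → posterior Beta(4, 12)
obs 10: x=0 → posterior Beta(4, 13)
obs 11: x=1 → posterior Beta(5, 13)
obs 12: x=0 → posterior Beta(5, 14)
obs 13: x=0 → posterior Beta(5, 15)
obs 14: x=1 → posterior Beta(6, 15)

alpha=6, beta=15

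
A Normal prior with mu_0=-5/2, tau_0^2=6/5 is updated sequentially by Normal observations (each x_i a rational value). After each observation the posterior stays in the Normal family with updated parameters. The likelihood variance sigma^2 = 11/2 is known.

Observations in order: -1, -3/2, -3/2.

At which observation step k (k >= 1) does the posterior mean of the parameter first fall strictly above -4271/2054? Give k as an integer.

k = 3

obs 1: x=-1 → posterior Normal(-299/134, 66/67)
obs 2: x=-3/2 → posterior Normal(-335/158, 66/79)
obs 3: x=-3/2 → posterior Normal(-53/26, 66/91)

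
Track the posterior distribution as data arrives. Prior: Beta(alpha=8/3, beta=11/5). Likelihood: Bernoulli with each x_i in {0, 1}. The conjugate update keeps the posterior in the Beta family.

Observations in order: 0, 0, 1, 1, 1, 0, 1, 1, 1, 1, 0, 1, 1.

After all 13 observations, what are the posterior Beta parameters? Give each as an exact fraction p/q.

alpha=35/3, beta=31/5

obs 1: x=0 → posterior Beta(8/3, 16/5)
obs 2: x=0 → posterior Beta(8/3, 21/5)
obs 3: x=1 → posterior Beta(11/3, 21/5)
obs 4: x=1 → posterior Beta(14/3, 21/5)
obs 5: x=1 → posterior Beta(17/3, 21/5)
obs 6: x=0 → posterior Beta(17/3, 26/5)
obs 7: x=1 → posterior Beta(20/3, 26/5)
obs 8: x=1 → posterior Beta(23/3, 26/5)
obs 9: x=1 → posterior Beta(26/3, 26/5)
obs 10: x=1 → posterior Beta(29/3, 26/5)
obs 11: x=0 → posterior Beta(29/3, 31/5)
obs 12: x=1 → posterior Beta(32/3, 31/5)
obs 13: x=1 → posterior Beta(35/3, 31/5)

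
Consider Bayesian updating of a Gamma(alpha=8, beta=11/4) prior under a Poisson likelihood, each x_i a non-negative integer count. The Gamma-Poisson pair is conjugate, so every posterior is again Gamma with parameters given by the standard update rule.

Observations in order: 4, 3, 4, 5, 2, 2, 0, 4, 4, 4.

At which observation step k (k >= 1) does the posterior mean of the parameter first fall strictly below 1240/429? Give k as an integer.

obs 1: x=4 → posterior Gamma(12, 15/4)
obs 2: x=3 → posterior Gamma(15, 19/4)
obs 3: x=4 → posterior Gamma(19, 23/4)
obs 4: x=5 → posterior Gamma(24, 27/4)
obs 5: x=2 → posterior Gamma(26, 31/4)
obs 6: x=2 → posterior Gamma(28, 35/4)
obs 7: x=0 → posterior Gamma(28, 39/4)
obs 8: x=4 → posterior Gamma(32, 43/4)
obs 9: x=4 → posterior Gamma(36, 47/4)
obs 10: x=4 → posterior Gamma(40, 51/4)

k = 7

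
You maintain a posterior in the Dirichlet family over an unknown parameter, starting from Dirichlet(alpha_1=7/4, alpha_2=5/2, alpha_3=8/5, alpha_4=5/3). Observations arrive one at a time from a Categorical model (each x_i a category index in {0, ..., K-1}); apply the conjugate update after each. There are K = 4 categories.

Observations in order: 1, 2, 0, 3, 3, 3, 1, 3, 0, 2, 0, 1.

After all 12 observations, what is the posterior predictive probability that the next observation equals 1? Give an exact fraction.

obs 1: x=1 → posterior Dirichlet(7/4, 7/2, 8/5, 5/3)
obs 2: x=2 → posterior Dirichlet(7/4, 7/2, 13/5, 5/3)
obs 3: x=0 → posterior Dirichlet(11/4, 7/2, 13/5, 5/3)
obs 4: x=3 → posterior Dirichlet(11/4, 7/2, 13/5, 8/3)
obs 5: x=3 → posterior Dirichlet(11/4, 7/2, 13/5, 11/3)
obs 6: x=3 → posterior Dirichlet(11/4, 7/2, 13/5, 14/3)
obs 7: x=1 → posterior Dirichlet(11/4, 9/2, 13/5, 14/3)
obs 8: x=3 → posterior Dirichlet(11/4, 9/2, 13/5, 17/3)
obs 9: x=0 → posterior Dirichlet(15/4, 9/2, 13/5, 17/3)
obs 10: x=2 → posterior Dirichlet(15/4, 9/2, 18/5, 17/3)
obs 11: x=0 → posterior Dirichlet(19/4, 9/2, 18/5, 17/3)
obs 12: x=1 → posterior Dirichlet(19/4, 11/2, 18/5, 17/3)

330/1171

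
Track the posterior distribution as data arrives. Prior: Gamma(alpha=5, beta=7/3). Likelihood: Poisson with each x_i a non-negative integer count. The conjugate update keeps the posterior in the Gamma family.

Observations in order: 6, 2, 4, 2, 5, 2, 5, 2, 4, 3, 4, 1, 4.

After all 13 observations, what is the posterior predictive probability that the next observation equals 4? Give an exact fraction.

obs 1: x=6 → posterior Gamma(11, 10/3)
obs 2: x=2 → posterior Gamma(13, 13/3)
obs 3: x=4 → posterior Gamma(17, 16/3)
obs 4: x=2 → posterior Gamma(19, 19/3)
obs 5: x=5 → posterior Gamma(24, 22/3)
obs 6: x=2 → posterior Gamma(26, 25/3)
obs 7: x=5 → posterior Gamma(31, 28/3)
obs 8: x=2 → posterior Gamma(33, 31/3)
obs 9: x=4 → posterior Gamma(37, 34/3)
obs 10: x=3 → posterior Gamma(40, 37/3)
obs 11: x=4 → posterior Gamma(44, 40/3)
obs 12: x=1 → posterior Gamma(45, 43/3)
obs 13: x=4 → posterior Gamma(49, 46/3)

1336444886476203238527627765462447950207516511148902115015953035152518003330621269606400/7765978099609043937218499293609620562868144880570005587642282690671451194588264272062401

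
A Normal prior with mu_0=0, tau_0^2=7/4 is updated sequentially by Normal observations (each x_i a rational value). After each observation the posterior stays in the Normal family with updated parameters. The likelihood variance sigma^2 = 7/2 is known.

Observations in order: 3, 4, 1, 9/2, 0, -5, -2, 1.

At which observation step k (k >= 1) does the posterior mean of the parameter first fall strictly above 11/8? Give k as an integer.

obs 1: x=3 → posterior Normal(1, 7/6)
obs 2: x=4 → posterior Normal(7/4, 7/8)
obs 3: x=1 → posterior Normal(8/5, 7/10)
obs 4: x=9/2 → posterior Normal(25/12, 7/12)
obs 5: x=0 → posterior Normal(25/14, 1/2)
obs 6: x=-5 → posterior Normal(15/16, 7/16)
obs 7: x=-2 → posterior Normal(11/18, 7/18)
obs 8: x=1 → posterior Normal(13/20, 7/20)

k = 2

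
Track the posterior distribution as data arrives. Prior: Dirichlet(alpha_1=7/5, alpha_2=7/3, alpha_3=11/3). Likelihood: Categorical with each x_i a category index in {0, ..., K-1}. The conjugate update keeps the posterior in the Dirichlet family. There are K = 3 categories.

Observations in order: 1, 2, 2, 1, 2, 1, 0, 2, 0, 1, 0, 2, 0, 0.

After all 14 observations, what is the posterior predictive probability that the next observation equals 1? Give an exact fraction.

obs 1: x=1 → posterior Dirichlet(7/5, 10/3, 11/3)
obs 2: x=2 → posterior Dirichlet(7/5, 10/3, 14/3)
obs 3: x=2 → posterior Dirichlet(7/5, 10/3, 17/3)
obs 4: x=1 → posterior Dirichlet(7/5, 13/3, 17/3)
obs 5: x=2 → posterior Dirichlet(7/5, 13/3, 20/3)
obs 6: x=1 → posterior Dirichlet(7/5, 16/3, 20/3)
obs 7: x=0 → posterior Dirichlet(12/5, 16/3, 20/3)
obs 8: x=2 → posterior Dirichlet(12/5, 16/3, 23/3)
obs 9: x=0 → posterior Dirichlet(17/5, 16/3, 23/3)
obs 10: x=1 → posterior Dirichlet(17/5, 19/3, 23/3)
obs 11: x=0 → posterior Dirichlet(22/5, 19/3, 23/3)
obs 12: x=2 → posterior Dirichlet(22/5, 19/3, 26/3)
obs 13: x=0 → posterior Dirichlet(27/5, 19/3, 26/3)
obs 14: x=0 → posterior Dirichlet(32/5, 19/3, 26/3)

95/321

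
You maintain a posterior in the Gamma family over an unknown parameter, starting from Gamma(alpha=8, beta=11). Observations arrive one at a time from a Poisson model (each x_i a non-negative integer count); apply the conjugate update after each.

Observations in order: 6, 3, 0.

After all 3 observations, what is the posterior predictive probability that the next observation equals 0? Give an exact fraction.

obs 1: x=6 → posterior Gamma(14, 12)
obs 2: x=3 → posterior Gamma(17, 13)
obs 3: x=0 → posterior Gamma(17, 14)

30491346729331195904/98526125335693359375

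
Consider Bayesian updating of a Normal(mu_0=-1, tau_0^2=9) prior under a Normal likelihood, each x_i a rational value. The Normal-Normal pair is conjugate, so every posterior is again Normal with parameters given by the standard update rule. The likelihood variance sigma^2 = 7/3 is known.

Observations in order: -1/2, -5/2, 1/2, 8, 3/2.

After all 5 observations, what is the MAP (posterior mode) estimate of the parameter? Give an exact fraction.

obs 1: x=-1/2 → posterior Normal(-41/68, 63/34)
obs 2: x=-5/2 → posterior Normal(-88/61, 63/61)
obs 3: x=1/2 → posterior Normal(-149/176, 63/88)
obs 4: x=8 → posterior Normal(283/230, 63/115)
obs 5: x=3/2 → posterior Normal(91/71, 63/142)

91/71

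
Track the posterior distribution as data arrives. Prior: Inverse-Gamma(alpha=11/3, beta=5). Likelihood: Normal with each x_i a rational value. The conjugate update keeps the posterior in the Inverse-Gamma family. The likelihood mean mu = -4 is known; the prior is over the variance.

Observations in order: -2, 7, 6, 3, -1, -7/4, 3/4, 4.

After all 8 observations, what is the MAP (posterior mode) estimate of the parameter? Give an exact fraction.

9231/416

obs 1: x=-2 → posterior Inverse-Gamma(25/6, 7)
obs 2: x=7 → posterior Inverse-Gamma(14/3, 135/2)
obs 3: x=6 → posterior Inverse-Gamma(31/6, 235/2)
obs 4: x=3 → posterior Inverse-Gamma(17/3, 142)
obs 5: x=-1 → posterior Inverse-Gamma(37/6, 293/2)
obs 6: x=-7/4 → posterior Inverse-Gamma(20/3, 4769/32)
obs 7: x=3/4 → posterior Inverse-Gamma(43/6, 2565/16)
obs 8: x=4 → posterior Inverse-Gamma(23/3, 3077/16)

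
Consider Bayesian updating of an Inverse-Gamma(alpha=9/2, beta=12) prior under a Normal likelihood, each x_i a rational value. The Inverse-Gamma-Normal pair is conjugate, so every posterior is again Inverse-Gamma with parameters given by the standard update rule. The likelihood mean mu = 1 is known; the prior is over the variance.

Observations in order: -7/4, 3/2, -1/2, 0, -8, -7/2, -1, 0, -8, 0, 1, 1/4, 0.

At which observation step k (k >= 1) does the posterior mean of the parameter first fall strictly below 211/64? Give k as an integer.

k = 4

obs 1: x=-7/4 → posterior Inverse-Gamma(5, 505/32)
obs 2: x=3/2 → posterior Inverse-Gamma(11/2, 509/32)
obs 3: x=-1/2 → posterior Inverse-Gamma(6, 545/32)
obs 4: x=0 → posterior Inverse-Gamma(13/2, 561/32)
obs 5: x=-8 → posterior Inverse-Gamma(7, 1857/32)
obs 6: x=-7/2 → posterior Inverse-Gamma(15/2, 2181/32)
obs 7: x=-1 → posterior Inverse-Gamma(8, 2245/32)
obs 8: x=0 → posterior Inverse-Gamma(17/2, 2261/32)
obs 9: x=-8 → posterior Inverse-Gamma(9, 3557/32)
obs 10: x=0 → posterior Inverse-Gamma(19/2, 3573/32)
obs 11: x=1 → posterior Inverse-Gamma(10, 3573/32)
obs 12: x=1/4 → posterior Inverse-Gamma(21/2, 1791/16)
obs 13: x=0 → posterior Inverse-Gamma(11, 1799/16)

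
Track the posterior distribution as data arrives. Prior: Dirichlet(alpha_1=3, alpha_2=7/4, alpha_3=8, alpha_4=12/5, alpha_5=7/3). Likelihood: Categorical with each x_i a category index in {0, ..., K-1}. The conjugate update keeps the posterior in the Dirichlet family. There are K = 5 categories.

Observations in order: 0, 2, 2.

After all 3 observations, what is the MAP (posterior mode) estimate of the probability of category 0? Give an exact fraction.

180/929

obs 1: x=0 → posterior Dirichlet(4, 7/4, 8, 12/5, 7/3)
obs 2: x=2 → posterior Dirichlet(4, 7/4, 9, 12/5, 7/3)
obs 3: x=2 → posterior Dirichlet(4, 7/4, 10, 12/5, 7/3)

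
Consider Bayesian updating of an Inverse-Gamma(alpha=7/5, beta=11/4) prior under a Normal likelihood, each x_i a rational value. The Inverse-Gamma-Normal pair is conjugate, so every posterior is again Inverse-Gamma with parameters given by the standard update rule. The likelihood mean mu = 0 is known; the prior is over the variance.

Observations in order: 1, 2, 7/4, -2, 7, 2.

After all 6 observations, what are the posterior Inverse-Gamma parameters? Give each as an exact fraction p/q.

alpha=22/5, beta=1129/32

obs 1: x=1 → posterior Inverse-Gamma(19/10, 13/4)
obs 2: x=2 → posterior Inverse-Gamma(12/5, 21/4)
obs 3: x=7/4 → posterior Inverse-Gamma(29/10, 217/32)
obs 4: x=-2 → posterior Inverse-Gamma(17/5, 281/32)
obs 5: x=7 → posterior Inverse-Gamma(39/10, 1065/32)
obs 6: x=2 → posterior Inverse-Gamma(22/5, 1129/32)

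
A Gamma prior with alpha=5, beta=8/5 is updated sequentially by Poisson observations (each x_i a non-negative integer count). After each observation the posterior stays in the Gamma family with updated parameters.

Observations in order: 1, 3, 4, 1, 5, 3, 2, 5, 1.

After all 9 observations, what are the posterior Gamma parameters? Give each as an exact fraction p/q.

obs 1: x=1 → posterior Gamma(6, 13/5)
obs 2: x=3 → posterior Gamma(9, 18/5)
obs 3: x=4 → posterior Gamma(13, 23/5)
obs 4: x=1 → posterior Gamma(14, 28/5)
obs 5: x=5 → posterior Gamma(19, 33/5)
obs 6: x=3 → posterior Gamma(22, 38/5)
obs 7: x=2 → posterior Gamma(24, 43/5)
obs 8: x=5 → posterior Gamma(29, 48/5)
obs 9: x=1 → posterior Gamma(30, 53/5)

alpha=30, beta=53/5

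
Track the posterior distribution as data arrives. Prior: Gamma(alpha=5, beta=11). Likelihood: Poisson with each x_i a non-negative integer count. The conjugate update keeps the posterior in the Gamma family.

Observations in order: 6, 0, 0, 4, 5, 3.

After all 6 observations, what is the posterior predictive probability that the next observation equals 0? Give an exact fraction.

obs 1: x=6 → posterior Gamma(11, 12)
obs 2: x=0 → posterior Gamma(11, 13)
obs 3: x=0 → posterior Gamma(11, 14)
obs 4: x=4 → posterior Gamma(15, 15)
obs 5: x=5 → posterior Gamma(20, 16)
obs 6: x=3 → posterior Gamma(23, 17)

19967568900859523802559065713/74347713614021927913318776832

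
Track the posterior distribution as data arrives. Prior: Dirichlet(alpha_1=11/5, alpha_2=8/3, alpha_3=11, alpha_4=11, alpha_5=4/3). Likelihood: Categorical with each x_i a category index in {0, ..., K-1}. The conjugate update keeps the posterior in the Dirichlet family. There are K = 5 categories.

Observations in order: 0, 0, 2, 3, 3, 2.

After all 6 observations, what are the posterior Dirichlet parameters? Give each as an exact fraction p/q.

obs 1: x=0 → posterior Dirichlet(16/5, 8/3, 11, 11, 4/3)
obs 2: x=0 → posterior Dirichlet(21/5, 8/3, 11, 11, 4/3)
obs 3: x=2 → posterior Dirichlet(21/5, 8/3, 12, 11, 4/3)
obs 4: x=3 → posterior Dirichlet(21/5, 8/3, 12, 12, 4/3)
obs 5: x=3 → posterior Dirichlet(21/5, 8/3, 12, 13, 4/3)
obs 6: x=2 → posterior Dirichlet(21/5, 8/3, 13, 13, 4/3)

alpha_1=21/5, alpha_2=8/3, alpha_3=13, alpha_4=13, alpha_5=4/3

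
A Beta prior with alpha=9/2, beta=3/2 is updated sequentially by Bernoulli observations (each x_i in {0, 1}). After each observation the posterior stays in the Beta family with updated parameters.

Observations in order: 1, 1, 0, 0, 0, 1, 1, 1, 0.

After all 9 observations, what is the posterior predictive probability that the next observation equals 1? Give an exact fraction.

obs 1: x=1 → posterior Beta(11/2, 3/2)
obs 2: x=1 → posterior Beta(13/2, 3/2)
obs 3: x=0 → posterior Beta(13/2, 5/2)
obs 4: x=0 → posterior Beta(13/2, 7/2)
obs 5: x=0 → posterior Beta(13/2, 9/2)
obs 6: x=1 → posterior Beta(15/2, 9/2)
obs 7: x=1 → posterior Beta(17/2, 9/2)
obs 8: x=1 → posterior Beta(19/2, 9/2)
obs 9: x=0 → posterior Beta(19/2, 11/2)

19/30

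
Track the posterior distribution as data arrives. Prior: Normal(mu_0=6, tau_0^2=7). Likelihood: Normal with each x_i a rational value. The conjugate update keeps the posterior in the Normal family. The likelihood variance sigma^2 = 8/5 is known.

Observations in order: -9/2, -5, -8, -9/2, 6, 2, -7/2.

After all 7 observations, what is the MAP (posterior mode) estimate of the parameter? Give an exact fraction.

-1129/506

obs 1: x=-9/2 → posterior Normal(-219/86, 56/43)
obs 2: x=-5 → posterior Normal(-569/156, 28/39)
obs 3: x=-8 → posterior Normal(-1129/226, 56/113)
obs 4: x=-9/2 → posterior Normal(-361/74, 14/37)
obs 5: x=6 → posterior Normal(-512/183, 56/183)
obs 6: x=2 → posterior Normal(-221/109, 28/109)
obs 7: x=-7/2 → posterior Normal(-1129/506, 56/253)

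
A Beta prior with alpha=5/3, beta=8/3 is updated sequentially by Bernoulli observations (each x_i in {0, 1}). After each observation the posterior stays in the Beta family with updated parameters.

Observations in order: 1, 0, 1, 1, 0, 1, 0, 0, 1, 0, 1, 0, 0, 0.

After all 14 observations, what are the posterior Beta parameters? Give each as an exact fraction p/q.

obs 1: x=1 → posterior Beta(8/3, 8/3)
obs 2: x=0 → posterior Beta(8/3, 11/3)
obs 3: x=1 → posterior Beta(11/3, 11/3)
obs 4: x=1 → posterior Beta(14/3, 11/3)
obs 5: x=0 → posterior Beta(14/3, 14/3)
obs 6: x=1 → posterior Beta(17/3, 14/3)
obs 7: x=0 → posterior Beta(17/3, 17/3)
obs 8: x=0 → posterior Beta(17/3, 20/3)
obs 9: x=1 → posterior Beta(20/3, 20/3)
obs 10: x=0 → posterior Beta(20/3, 23/3)
obs 11: x=1 → posterior Beta(23/3, 23/3)
obs 12: x=0 → posterior Beta(23/3, 26/3)
obs 13: x=0 → posterior Beta(23/3, 29/3)
obs 14: x=0 → posterior Beta(23/3, 32/3)

alpha=23/3, beta=32/3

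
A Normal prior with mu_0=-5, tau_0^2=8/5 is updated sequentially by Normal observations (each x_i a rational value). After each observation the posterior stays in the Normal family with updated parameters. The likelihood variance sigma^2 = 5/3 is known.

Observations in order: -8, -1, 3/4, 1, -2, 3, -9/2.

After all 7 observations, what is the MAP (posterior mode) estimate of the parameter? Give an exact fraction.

-383/193

obs 1: x=-8 → posterior Normal(-317/49, 40/49)
obs 2: x=-1 → posterior Normal(-341/73, 40/73)
obs 3: x=3/4 → posterior Normal(-323/97, 40/97)
obs 4: x=1 → posterior Normal(-299/121, 40/121)
obs 5: x=-2 → posterior Normal(-347/145, 8/29)
obs 6: x=3 → posterior Normal(-275/169, 40/169)
obs 7: x=-9/2 → posterior Normal(-383/193, 40/193)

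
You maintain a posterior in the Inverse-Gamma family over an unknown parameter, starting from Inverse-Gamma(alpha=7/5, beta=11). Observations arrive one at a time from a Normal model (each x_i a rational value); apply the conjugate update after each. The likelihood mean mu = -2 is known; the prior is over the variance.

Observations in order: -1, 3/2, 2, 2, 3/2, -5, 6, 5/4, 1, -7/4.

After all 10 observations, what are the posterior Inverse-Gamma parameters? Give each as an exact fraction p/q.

obs 1: x=-1 → posterior Inverse-Gamma(19/10, 23/2)
obs 2: x=3/2 → posterior Inverse-Gamma(12/5, 141/8)
obs 3: x=2 → posterior Inverse-Gamma(29/10, 205/8)
obs 4: x=2 → posterior Inverse-Gamma(17/5, 269/8)
obs 5: x=3/2 → posterior Inverse-Gamma(39/10, 159/4)
obs 6: x=-5 → posterior Inverse-Gamma(22/5, 177/4)
obs 7: x=6 → posterior Inverse-Gamma(49/10, 305/4)
obs 8: x=5/4 → posterior Inverse-Gamma(27/5, 2609/32)
obs 9: x=1 → posterior Inverse-Gamma(59/10, 2753/32)
obs 10: x=-7/4 → posterior Inverse-Gamma(32/5, 1377/16)

alpha=32/5, beta=1377/16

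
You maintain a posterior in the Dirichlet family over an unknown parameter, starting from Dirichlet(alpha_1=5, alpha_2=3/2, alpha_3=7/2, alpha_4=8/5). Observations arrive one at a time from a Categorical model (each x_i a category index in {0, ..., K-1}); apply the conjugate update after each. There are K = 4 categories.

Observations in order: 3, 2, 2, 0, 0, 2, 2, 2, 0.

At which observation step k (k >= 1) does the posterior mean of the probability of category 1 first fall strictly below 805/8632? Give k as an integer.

k = 5

obs 1: x=3 → posterior Dirichlet(5, 3/2, 7/2, 13/5)
obs 2: x=2 → posterior Dirichlet(5, 3/2, 9/2, 13/5)
obs 3: x=2 → posterior Dirichlet(5, 3/2, 11/2, 13/5)
obs 4: x=0 → posterior Dirichlet(6, 3/2, 11/2, 13/5)
obs 5: x=0 → posterior Dirichlet(7, 3/2, 11/2, 13/5)
obs 6: x=2 → posterior Dirichlet(7, 3/2, 13/2, 13/5)
obs 7: x=2 → posterior Dirichlet(7, 3/2, 15/2, 13/5)
obs 8: x=2 → posterior Dirichlet(7, 3/2, 17/2, 13/5)
obs 9: x=0 → posterior Dirichlet(8, 3/2, 17/2, 13/5)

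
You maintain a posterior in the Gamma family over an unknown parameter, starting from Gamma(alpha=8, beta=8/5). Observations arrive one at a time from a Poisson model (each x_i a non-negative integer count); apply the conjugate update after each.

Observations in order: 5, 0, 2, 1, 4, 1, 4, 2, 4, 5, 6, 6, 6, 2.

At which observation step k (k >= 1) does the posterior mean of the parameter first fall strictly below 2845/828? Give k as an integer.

k = 3

obs 1: x=5 → posterior Gamma(13, 13/5)
obs 2: x=0 → posterior Gamma(13, 18/5)
obs 3: x=2 → posterior Gamma(15, 23/5)
obs 4: x=1 → posterior Gamma(16, 28/5)
obs 5: x=4 → posterior Gamma(20, 33/5)
obs 6: x=1 → posterior Gamma(21, 38/5)
obs 7: x=4 → posterior Gamma(25, 43/5)
obs 8: x=2 → posterior Gamma(27, 48/5)
obs 9: x=4 → posterior Gamma(31, 53/5)
obs 10: x=5 → posterior Gamma(36, 58/5)
obs 11: x=6 → posterior Gamma(42, 63/5)
obs 12: x=6 → posterior Gamma(48, 68/5)
obs 13: x=6 → posterior Gamma(54, 73/5)
obs 14: x=2 → posterior Gamma(56, 78/5)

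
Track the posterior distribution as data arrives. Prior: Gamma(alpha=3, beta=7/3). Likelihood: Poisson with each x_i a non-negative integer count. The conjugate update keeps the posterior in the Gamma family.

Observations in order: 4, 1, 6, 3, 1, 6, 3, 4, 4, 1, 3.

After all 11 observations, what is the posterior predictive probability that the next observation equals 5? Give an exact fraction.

1644078063922005138827076698112000000000000000000000000000000000000000/17343773367030267519903781288812032158308062539012091953077767198995507

obs 1: x=4 → posterior Gamma(7, 10/3)
obs 2: x=1 → posterior Gamma(8, 13/3)
obs 3: x=6 → posterior Gamma(14, 16/3)
obs 4: x=3 → posterior Gamma(17, 19/3)
obs 5: x=1 → posterior Gamma(18, 22/3)
obs 6: x=6 → posterior Gamma(24, 25/3)
obs 7: x=3 → posterior Gamma(27, 28/3)
obs 8: x=4 → posterior Gamma(31, 31/3)
obs 9: x=4 → posterior Gamma(35, 34/3)
obs 10: x=1 → posterior Gamma(36, 37/3)
obs 11: x=3 → posterior Gamma(39, 40/3)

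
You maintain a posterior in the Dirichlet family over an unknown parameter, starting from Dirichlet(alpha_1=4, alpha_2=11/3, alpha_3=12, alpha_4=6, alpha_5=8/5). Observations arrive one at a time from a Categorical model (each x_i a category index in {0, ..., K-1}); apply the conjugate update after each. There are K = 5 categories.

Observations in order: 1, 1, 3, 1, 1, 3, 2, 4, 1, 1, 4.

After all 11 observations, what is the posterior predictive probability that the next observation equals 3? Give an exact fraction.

60/287

obs 1: x=1 → posterior Dirichlet(4, 14/3, 12, 6, 8/5)
obs 2: x=1 → posterior Dirichlet(4, 17/3, 12, 6, 8/5)
obs 3: x=3 → posterior Dirichlet(4, 17/3, 12, 7, 8/5)
obs 4: x=1 → posterior Dirichlet(4, 20/3, 12, 7, 8/5)
obs 5: x=1 → posterior Dirichlet(4, 23/3, 12, 7, 8/5)
obs 6: x=3 → posterior Dirichlet(4, 23/3, 12, 8, 8/5)
obs 7: x=2 → posterior Dirichlet(4, 23/3, 13, 8, 8/5)
obs 8: x=4 → posterior Dirichlet(4, 23/3, 13, 8, 13/5)
obs 9: x=1 → posterior Dirichlet(4, 26/3, 13, 8, 13/5)
obs 10: x=1 → posterior Dirichlet(4, 29/3, 13, 8, 13/5)
obs 11: x=4 → posterior Dirichlet(4, 29/3, 13, 8, 18/5)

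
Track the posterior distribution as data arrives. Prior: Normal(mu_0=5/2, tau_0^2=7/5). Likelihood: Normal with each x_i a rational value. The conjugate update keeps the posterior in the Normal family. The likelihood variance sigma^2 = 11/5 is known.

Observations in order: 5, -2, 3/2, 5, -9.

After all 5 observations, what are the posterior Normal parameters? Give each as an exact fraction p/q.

mu_0=31/46, tau_0^2=77/230

obs 1: x=5 → posterior Normal(125/36, 77/90)
obs 2: x=-2 → posterior Normal(97/50, 77/125)
obs 3: x=3/2 → posterior Normal(59/32, 77/160)
obs 4: x=5 → posterior Normal(94/39, 77/195)
obs 5: x=-9 → posterior Normal(31/46, 77/230)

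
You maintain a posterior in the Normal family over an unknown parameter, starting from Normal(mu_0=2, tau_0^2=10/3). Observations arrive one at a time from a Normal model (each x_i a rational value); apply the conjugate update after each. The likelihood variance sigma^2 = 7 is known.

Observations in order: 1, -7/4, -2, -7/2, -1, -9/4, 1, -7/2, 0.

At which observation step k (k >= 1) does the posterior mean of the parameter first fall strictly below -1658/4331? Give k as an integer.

k = 5

obs 1: x=1 → posterior Normal(52/31, 70/31)
obs 2: x=-7/4 → posterior Normal(69/82, 70/41)
obs 3: x=-2 → posterior Normal(29/102, 70/51)
obs 4: x=-7/2 → posterior Normal(-41/122, 70/61)
obs 5: x=-1 → posterior Normal(-61/142, 70/71)
obs 6: x=-9/4 → posterior Normal(-53/81, 70/81)
obs 7: x=1 → posterior Normal(-43/91, 10/13)
obs 8: x=-7/2 → posterior Normal(-78/101, 70/101)
obs 9: x=0 → posterior Normal(-26/37, 70/111)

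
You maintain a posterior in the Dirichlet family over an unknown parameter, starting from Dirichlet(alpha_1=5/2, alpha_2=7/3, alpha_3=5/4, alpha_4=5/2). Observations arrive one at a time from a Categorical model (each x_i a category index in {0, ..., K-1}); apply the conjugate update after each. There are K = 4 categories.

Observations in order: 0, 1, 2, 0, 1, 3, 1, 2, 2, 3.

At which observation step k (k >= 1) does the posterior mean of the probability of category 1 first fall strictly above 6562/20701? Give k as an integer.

obs 1: x=0 → posterior Dirichlet(7/2, 7/3, 5/4, 5/2)
obs 2: x=1 → posterior Dirichlet(7/2, 10/3, 5/4, 5/2)
obs 3: x=2 → posterior Dirichlet(7/2, 10/3, 9/4, 5/2)
obs 4: x=0 → posterior Dirichlet(9/2, 10/3, 9/4, 5/2)
obs 5: x=1 → posterior Dirichlet(9/2, 13/3, 9/4, 5/2)
obs 6: x=3 → posterior Dirichlet(9/2, 13/3, 9/4, 7/2)
obs 7: x=1 → posterior Dirichlet(9/2, 16/3, 9/4, 7/2)
obs 8: x=2 → posterior Dirichlet(9/2, 16/3, 13/4, 7/2)
obs 9: x=2 → posterior Dirichlet(9/2, 16/3, 17/4, 7/2)
obs 10: x=3 → posterior Dirichlet(9/2, 16/3, 17/4, 9/2)

k = 5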